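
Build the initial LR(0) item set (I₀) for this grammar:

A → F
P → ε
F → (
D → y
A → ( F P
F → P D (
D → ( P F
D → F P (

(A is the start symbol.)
First, augment the grammar with A' → A
I₀ = CLOSURE({ [A' → . A] }):
  [A' → . A] has the dot before A: add [A → . F], [A → . ( F P]
  [A → . F] has the dot before F: add [F → . (], [F → . P D (]
  [F → . P D (] has the dot before P: add [P → .]
No further items can be added.

I₀ = { [A → . ( F P], [A → . F], [A' → . A], [F → . (], [F → . P D (], [P → .] }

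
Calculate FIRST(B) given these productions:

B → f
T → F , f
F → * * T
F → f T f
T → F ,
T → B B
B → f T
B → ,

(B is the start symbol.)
To compute FIRST(B), examine every production with B on the left-hand side, reading each right-hand side left to right until a non-nullable symbol is reached.

From B → f:
  - f is a terminal: add 'f' and stop
From B → f T:
  - f is a terminal: add 'f' and stop
From B → ,:
  - ',' is a terminal: add ',' and stop

Collecting: FIRST(B) = { ',', 'f' }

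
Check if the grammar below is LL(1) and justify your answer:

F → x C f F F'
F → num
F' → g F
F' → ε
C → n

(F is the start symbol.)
Relevant sets:
  FOLLOW(F') = { $, 'g' }

For F:
  PREDICT(F → x C f F F') = { 'x' }
  PREDICT(F → num) = { 'num' }
For F':
  PREDICT(F' → g F) = { 'g' }
  PREDICT(F' → ε) = { $, 'g' }
C has a single production, so nothing to check there.

Conflict found: Predict set conflict for F': { 'g' }
The grammar is NOT LL(1).

Answer: No. Predict set conflict for F': { 'g' }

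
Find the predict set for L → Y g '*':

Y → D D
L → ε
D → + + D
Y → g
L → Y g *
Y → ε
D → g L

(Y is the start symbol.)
PREDICT(L → Y g '*') = (FIRST(RHS) \ {ε}) ∪ (FOLLOW(L) if ε ∈ FIRST(RHS), i.e. RHS ⇒* ε)
FIRST(Y) = { '+', 'g', ε }
FIRST(Y g '*') = { '+', 'g' }
ε ∉ FIRST(Y g '*'), so FOLLOW(L) is not added.
PREDICT(L → Y g '*') = { '+', 'g' }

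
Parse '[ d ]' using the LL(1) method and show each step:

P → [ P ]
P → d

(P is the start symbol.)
LL(1) parsing maintains a stack (initially the start symbol over $) and the input. At each step: if the stack top is a terminal, match it against the current input token; if it is a non-terminal N, replace it with the RHS of M[N, lookahead] (the unique production whose predict set contains the lookahead).

Stack is shown with the top on the left.

Stack    Input    Action
------------------------
P $      [ d ] $  output P → [ P ]
[ P ] $  [ d ] $  match '['
P ] $    d ] $    output P → d
d ] $    d ] $    match 'd'
] $      ] $      match ']'
$        $        accept

The string is accepted.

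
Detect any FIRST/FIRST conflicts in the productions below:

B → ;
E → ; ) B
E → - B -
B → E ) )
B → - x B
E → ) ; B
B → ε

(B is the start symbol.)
Yes. B → ';' / B → E ')' ')' on { ';' }; B → E ')' ')' / B → '-' x B on { '-' }

A FIRST/FIRST conflict occurs when two productions N → α and N → β for the same non-terminal have FIRST(α) ∩ FIRST(β) ≠ ∅ (with ε ∈ FIRST of a nullable right-hand side, so two nullable alternatives also conflict).

FIRST sets of the non-terminals at (or reachable through a nullable prefix from) the front of some alternative:
  FIRST(E) = { ')', '-', ';' }

Productions for B:
  B → ;: FIRST = { ';' }
  B → E ) ): FIRST = { ')', '-', ';' }
  B → - x B: FIRST = { '-' }
  B → ε: FIRST = { ε }
Productions for E:
  E → ; ) B: FIRST = { ';' }
  E → - B -: FIRST = { '-' }
  E → ) ; B: FIRST = { ')' }

Conflict for B: B → ; and B → E ) )
  Overlap: { ';' }
Conflict for B: B → E ) ) and B → - x B
  Overlap: { '-' }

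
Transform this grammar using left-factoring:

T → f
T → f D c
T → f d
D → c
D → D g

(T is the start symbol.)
Left-factoring transforms A → αβ₁ | αβ₂ into A → αA' and A' → β₁ | β₂
(α is the longest common prefix among the alternatives). Repeat until
no nonterminal has two alternatives with a common prefix.

Round 1: T has alternatives sharing prefix 'f'. Introduce T': T → f T'
  Add: T' → ε
  Add: T' → D c
  Add: T' → d

No remaining common prefixes — done.

Resulting grammar:
T → f T'
T' → ε
T' → D c
T' → d
D → c
D → D g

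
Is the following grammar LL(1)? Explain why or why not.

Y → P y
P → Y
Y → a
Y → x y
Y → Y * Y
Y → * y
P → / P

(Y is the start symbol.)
Relevant sets:
  FIRST(P) = { '*', '/', 'a', 'x' }
  FIRST(Y) = { '*', '/', 'a', 'x' }

For Y:
  PREDICT(Y → P y) = { '*', '/', 'a', 'x' }
  PREDICT(Y → a) = { 'a' }
  PREDICT(Y → x y) = { 'x' }
  PREDICT(Y → Y '*' Y) = { '*', '/', 'a', 'x' }
  PREDICT(Y → '*' y) = { '*' }
For P:
  PREDICT(P → Y) = { '*', '/', 'a', 'x' }
  PREDICT(P → '/' P) = { '/' }

Conflict found: Predict set conflict for Y: { 'a' }
The grammar is NOT LL(1).

Answer: No. Predict set conflict for Y: { 'a' }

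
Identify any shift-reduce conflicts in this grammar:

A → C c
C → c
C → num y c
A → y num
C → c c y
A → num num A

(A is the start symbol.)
Yes — I3: [C → c .] vs [C → c . c y]

A shift-reduce conflict occurs when an LR(0) state has both:
  - a complete (reduce) item [A → α .] (dot at the end), and
  - a shift item [B → β . c γ] (dot before a terminal).

Augment with A' → A and build the canonical LR(0) collection (I0 = CLOSURE({[A' → . A]}), then GOTO on every symbol after a dot until no new states appear). It has 14 states:
  I0: { [A → . C c], [A → . num num A], [A → . y num], [A' → . A], [C → . c c y], [C → . c], [C → . num y c] }  — shift
  I1: { [A' → A .] }  — accept
  I2: { [A → C . c] }  — shift
  I3: { [C → c . c y], [C → c .] }  — shift, reduce
  I4: { [A → num . num A], [C → num . y c] }  — shift
  I5: { [A → y . num] }  — shift
  I6: { [A → y num .] }  — reduce
  I7: { [A → . C c], [A → . num num A], [A → . y num], [A → num num . A], [C → . c c y], [C → . c], [C → . num y c] }  — shift
  I8: { [C → num y . c] }  — shift
  I9: { [C → num y c .] }  — reduce
  I10: { [A → num num A .] }  — reduce
  I11: { [C → c c . y] }  — shift
  I12: { [C → c c y .] }  — reduce
  I13: { [A → C c .] }  — reduce

I3 contains reduce item [C → c .] and shift item [C → c . c y] — shift-reduce conflict.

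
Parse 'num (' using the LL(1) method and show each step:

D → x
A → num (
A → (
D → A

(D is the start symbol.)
Stack is shown with the top on the left.

Stack    Input    Action
------------------------
D $      num ( $  output D → A
A $      num ( $  output A → num (
num ( $  num ( $  match 'num'
( $      ( $      match '('
$        $        accept

The string is accepted.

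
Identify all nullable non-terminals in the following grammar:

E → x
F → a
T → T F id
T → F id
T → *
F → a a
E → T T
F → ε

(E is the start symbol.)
{ 'F' }

A non-terminal is nullable if it can derive ε (the empty string): either it has an ε-production, or it has a production whose right-hand side consists entirely of nullable non-terminals.

ε-productions: F → ε
So F is immediately nullable.
No further non-terminal can be added: every production for the remaining non-terminals contains a terminal or a non-nullable non-terminal.
Nullable = { 'F' }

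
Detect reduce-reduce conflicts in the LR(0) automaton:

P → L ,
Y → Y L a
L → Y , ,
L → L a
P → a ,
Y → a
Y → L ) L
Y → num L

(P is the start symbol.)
A reduce-reduce conflict occurs when an LR(0) state has two complete items [A → α .] and [B → β .] — both call for a reduction, and with no lookahead the parser cannot choose between them.

Augment with P' → P and build the canonical LR(0) collection (I0 = CLOSURE({[P' → . P]}), then GOTO on every symbol after a dot until no new states appear). It has 17 states:
  I0: { [L → . L a], [L → . Y , ,], [P → . L ,], [P → . a ,], [P' → . P], [Y → . L ) L], [Y → . Y L a], [Y → . a], [Y → . num L] }  — shift
  I1: { [L → L . a], [P → L . ,], [Y → L . ) L] }  — shift
  I2: { [P' → P .] }  — accept
  I3: { [L → . L a], [L → . Y , ,], [L → Y . , ,], [Y → . L ) L], [Y → . Y L a], [Y → . a], [Y → . num L], [Y → Y . L a] }  — shift
  I4: { [P → a . ,], [Y → a .] }  — shift, reduce
  I5: { [L → . L a], [L → . Y , ,], [Y → . L ) L], [Y → . Y L a], [Y → . a], [Y → . num L], [Y → num . L] }  — shift
  I6: { [L → L . a], [Y → L . ) L], [Y → num L .] }  — shift, reduce
  I7: { [Y → a .] }  — reduce
  I8: { [L → . L a], [L → . Y , ,], [Y → . L ) L], [Y → . Y L a], [Y → . a], [Y → . num L], [Y → L ) . L] }  — shift
  I9: { [L → L a .] }  — reduce
  I10: { [L → L . a], [Y → L ) L .], [Y → L . ) L] }  — shift, reduce
  I11: { [P → a , .] }  — reduce
  I12: { [L → Y , . ,] }  — shift
  I13: { [L → L . a], [Y → L . ) L], [Y → Y L . a] }  — shift
  I14: { [L → L a .], [Y → Y L a .] }  — 2 reduces
  I15: { [L → Y , , .] }  — reduce
  I16: { [P → L , .] }  — reduce

I14 contains complete items [L → L a .], [Y → Y L a .] — reduce-reduce conflict.

Answer: Yes — I14: [L → L a .] vs [Y → Y L a .]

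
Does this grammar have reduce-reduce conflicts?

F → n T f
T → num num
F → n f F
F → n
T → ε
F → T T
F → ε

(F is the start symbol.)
Yes — I0: [F → .] vs [T → .]; I3: [F → n .] vs [T → .]; I7: [F → .] vs [T → .]

A reduce-reduce conflict occurs when an LR(0) state has two complete items [A → α .] and [B → β .] — both call for a reduction, and with no lookahead the parser cannot choose between them.

Augment with F' → F and build the canonical LR(0) collection (I0 = CLOSURE({[F' → . F]}), then GOTO on every symbol after a dot until no new states appear). It has 11 states:
  I0: { [F → . T T], [F → . n T f], [F → . n f F], [F → . n], [F → .], [F' → . F], [T → . num num], [T → .] }  — shift, 2 reduces
  I1: { [F' → F .] }  — accept
  I2: { [F → T . T], [T → . num num], [T → .] }  — shift, reduce
  I3: { [F → n . T f], [F → n . f F], [F → n .], [T → . num num], [T → .] }  — shift, 2 reduces
  I4: { [T → num . num] }  — shift
  I5: { [T → num num .] }  — reduce
  I6: { [F → n T . f] }  — shift
  I7: { [F → . T T], [F → . n T f], [F → . n f F], [F → . n], [F → .], [F → n f . F], [T → . num num], [T → .] }  — shift, 2 reduces
  I8: { [F → n f F .] }  — reduce
  I9: { [F → n T f .] }  — reduce
  I10: { [F → T T .] }  — reduce

I0 contains complete items [F → .], [T → .] — reduce-reduce conflict.
I3 contains complete items [F → n .], [T → .] — reduce-reduce conflict.
I7 contains complete items [F → .], [T → .] — reduce-reduce conflict.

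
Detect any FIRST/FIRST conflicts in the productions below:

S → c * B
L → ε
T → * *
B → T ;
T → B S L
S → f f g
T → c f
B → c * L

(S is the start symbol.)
Yes. T → '*' '*' / T → B S L on { '*' }; T → B S L / T → c f on { 'c' }; B → T ';' / B → c '*' L on { 'c' }

A FIRST/FIRST conflict occurs when two productions N → α and N → β for the same non-terminal have FIRST(α) ∩ FIRST(β) ≠ ∅ (with ε ∈ FIRST of a nullable right-hand side, so two nullable alternatives also conflict).

FIRST sets of the non-terminals at (or reachable through a nullable prefix from) the front of some alternative:
  FIRST(B) = { '*', 'c' }
  FIRST(T) = { '*', 'c' }

Productions for S:
  S → c * B: FIRST = { 'c' }
  S → f f g: FIRST = { 'f' }
Productions for T:
  T → * *: FIRST = { '*' }
  T → B S L: FIRST = { '*', 'c' }
  T → c f: FIRST = { 'c' }
Productions for B:
  B → T ;: FIRST = { '*', 'c' }
  B → c * L: FIRST = { 'c' }
L has only one production, so no FIRST/FIRST conflict is possible there.

Conflict for T: T → * * and T → B S L
  Overlap: { '*' }
Conflict for T: T → B S L and T → c f
  Overlap: { 'c' }
Conflict for B: B → T ; and B → c * L
  Overlap: { 'c' }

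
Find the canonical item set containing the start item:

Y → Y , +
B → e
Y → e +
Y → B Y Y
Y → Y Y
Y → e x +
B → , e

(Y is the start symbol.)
First, augment the grammar with Y' → Y
I₀ = CLOSURE({ [Y' → . Y] }):
  [Y' → . Y] has the dot before Y: add [Y → . Y , +], [Y → . e +], [Y → . B Y Y], [Y → . Y Y], [Y → . e x +]
  [Y → . B Y Y] has the dot before B: add [B → . e], [B → . , e]
No further items can be added.

I₀ = { [B → . , e], [B → . e], [Y → . B Y Y], [Y → . Y , +], [Y → . Y Y], [Y → . e +], [Y → . e x +], [Y' → . Y] }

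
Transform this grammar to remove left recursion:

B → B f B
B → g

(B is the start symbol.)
B → g B'
B' → f B B'
B' → ε

B is directly left-recursive. The standard transformation for
  A → A α₁ | ... | A α_m | β₁ | ... | β_n
is
  A  → β₁ A' | ... | β_n A'
  A' → α₁ A' | ... | α_m A' | ε

B → g becomes B → g B'
B → B f B becomes B' → f B B'
Add B' → ε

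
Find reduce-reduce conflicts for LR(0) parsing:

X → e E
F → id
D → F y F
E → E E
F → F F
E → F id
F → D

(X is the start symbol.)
Yes — I8: [E → F id .] vs [F → id .]

Augment with X' → X and build the canonical LR(0) collection (I0 = CLOSURE({[X' → . X]}), then GOTO on every symbol after a dot until no new states appear). It has 12 states:
  I0: { [X → . e E], [X' → . X] }  — shift
  I1: { [X' → X .] }  — accept
  I2: { [D → . F y F], [E → . E E], [E → . F id], [F → . D], [F → . F F], [F → . id], [X → e . E] }  — shift
  I3: { [F → D .] }  — reduce
  I4: { [D → . F y F], [E → . E E], [E → . F id], [E → E . E], [F → . D], [F → . F F], [F → . id], [X → e E .] }  — shift, reduce
  I5: { [D → . F y F], [D → F . y F], [E → F . id], [F → . D], [F → . F F], [F → . id], [F → F . F] }  — shift
  I6: { [F → id .] }  — reduce
  I7: { [D → . F y F], [D → F . y F], [F → . D], [F → . F F], [F → . id], [F → F . F], [F → F F .] }  — shift, reduce
  I8: { [E → F id .], [F → id .] }  — 2 reduces
  I9: { [D → . F y F], [D → F y . F], [F → . D], [F → . F F], [F → . id] }  — shift
  I10: { [D → . F y F], [D → F . y F], [D → F y F .], [F → . D], [F → . F F], [F → . id], [F → F . F] }  — shift, reduce
  I11: { [D → . F y F], [E → . E E], [E → . F id], [E → E . E], [E → E E .], [F → . D], [F → . F F], [F → . id] }  — shift, reduce

I8 contains complete items [E → F id .], [F → id .] — reduce-reduce conflict.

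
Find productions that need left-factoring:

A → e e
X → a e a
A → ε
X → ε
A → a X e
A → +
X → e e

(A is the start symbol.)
Left-factoring is needed when two productions for the same non-terminal
share a common prefix on the right-hand side.

Productions for A:
  A → e e
  A → ε
  A → a X e
  A → +
Productions for X:
  X → a e a
  X → ε
  X → e e

No common prefixes found.

Answer: No, left-factoring is not needed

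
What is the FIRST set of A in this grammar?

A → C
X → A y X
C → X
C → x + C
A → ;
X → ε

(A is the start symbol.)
{ ';', 'x', 'y', ε }

FIRST sets of the other non-terminals involved (by the same procedure, iterated to a fixed point):
  FIRST(C) = { ';', 'x', 'y', ε }

From A → C:
  - C is a non-terminal: add FIRST(C) \ {ε} = { ';', 'x', 'y' }
    C is nullable and nothing follows, so the whole right-hand side can vanish: ε ∈ FIRST(A)
From A → ;:
  - ';' is a terminal: add ';' and stop

Collecting: FIRST(A) = { ';', 'x', 'y', ε }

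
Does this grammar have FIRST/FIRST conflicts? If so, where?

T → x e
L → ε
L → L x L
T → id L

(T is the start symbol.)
No FIRST/FIRST conflicts.

A FIRST/FIRST conflict occurs when two productions N → α and N → β for the same non-terminal have FIRST(α) ∩ FIRST(β) ≠ ∅ (with ε ∈ FIRST of a nullable right-hand side, so two nullable alternatives also conflict).

FIRST sets of the non-terminals at (or reachable through a nullable prefix from) the front of some alternative:
  FIRST(L) = { 'x', ε }

Productions for T:
  T → x e: FIRST = { 'x' }
  T → id L: FIRST = { 'id' }
Productions for L:
  L → ε: FIRST = { ε }
  L → L x L: FIRST = { 'x' }

All alternatives of each non-terminal have pairwise disjoint FIRST sets.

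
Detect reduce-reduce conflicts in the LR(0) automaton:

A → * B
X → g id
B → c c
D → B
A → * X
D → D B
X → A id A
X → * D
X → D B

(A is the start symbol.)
Yes — I5: [A → * B .] vs [D → B .]; I12: [D → D B .] vs [X → D B .]

A reduce-reduce conflict occurs when an LR(0) state has two complete items [A → α .] and [B → β .] — both call for a reduction, and with no lookahead the parser cannot choose between them.

Augment with A' → A and build the canonical LR(0) collection (I0 = CLOSURE({[A' → . A]}), then GOTO on every symbol after a dot until no new states appear). It has 16 states:
  I0: { [A → . * B], [A → . * X], [A' → . A] }  — shift
  I1: { [A → * . B], [A → * . X], [A → . * B], [A → . * X], [B → . c c], [D → . B], [D → . D B], [X → . * D], [X → . A id A], [X → . D B], [X → . g id] }  — shift
  I2: { [A' → A .] }  — accept
  I3: { [A → * . B], [A → * . X], [A → . * B], [A → . * X], [B → . c c], [D → . B], [D → . D B], [X → * . D], [X → . * D], [X → . A id A], [X → . D B], [X → . g id] }  — shift
  I4: { [X → A . id A] }  — shift
  I5: { [A → * B .], [D → B .] }  — 2 reduces
  I6: { [B → . c c], [D → D . B], [X → D . B] }  — shift
  I7: { [A → * X .] }  — reduce
  I8: { [B → c . c] }  — shift
  I9: { [X → g . id] }  — shift
  I10: { [X → g id .] }  — reduce
  I11: { [B → c c .] }  — reduce
  I12: { [D → D B .], [X → D B .] }  — 2 reduces
  I13: { [A → . * B], [A → . * X], [X → A id . A] }  — shift
  I14: { [X → A id A .] }  — reduce
  I15: { [B → . c c], [D → D . B], [X → * D .], [X → D . B] }  — shift, reduce

I5 contains complete items [A → * B .], [D → B .] — reduce-reduce conflict.
I12 contains complete items [D → D B .], [X → D B .] — reduce-reduce conflict.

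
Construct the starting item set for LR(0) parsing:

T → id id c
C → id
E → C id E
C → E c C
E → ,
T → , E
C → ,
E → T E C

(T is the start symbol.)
First, augment the grammar with T' → T
I₀ = CLOSURE({ [T' → . T] }):
  [T' → . T] has the dot before T: add [T → . id id c], [T → . , E]
No further items can be added.

I₀ = { [T → . , E], [T → . id id c], [T' → . T] }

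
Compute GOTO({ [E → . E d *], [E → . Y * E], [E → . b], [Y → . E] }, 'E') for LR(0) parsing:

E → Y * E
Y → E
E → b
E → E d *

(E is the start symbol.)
{ [E → E . d *], [Y → E .] }

GOTO(I, 'E') = CLOSURE({ [A → αX.β] : [A → α.Xβ] ∈ I, X = 'E' })

Items with dot before 'E', with the dot advanced:
  [E → . E d *] → [E → E . d *]
  [Y → . E] → [Y → E .]
Closure adds nothing (no advanced item has the dot before a non-terminal).

GOTO = { [E → E . d *], [Y → E .] }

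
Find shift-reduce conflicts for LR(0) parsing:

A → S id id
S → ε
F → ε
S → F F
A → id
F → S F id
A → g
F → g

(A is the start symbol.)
A shift-reduce conflict occurs when an LR(0) state has both:
  - a complete (reduce) item [A → α .] (dot at the end), and
  - a shift item [B → β . c γ] (dot before a terminal).

Augment with A' → A and build the canonical LR(0) collection (I0 = CLOSURE({[A' → . A]}), then GOTO on every symbol after a dot until no new states appear). It has 13 states:
  I0: { [A → . S id id], [A → . g], [A → . id], [A' → . A], [F → . S F id], [F → . g], [F → .], [S → . F F], [S → .] }  — shift, 2 reduces
  I1: { [A' → A .] }  — accept
  I2: { [F → . S F id], [F → . g], [F → .], [S → . F F], [S → .], [S → F . F] }  — shift, 2 reduces
  I3: { [A → S . id id], [F → . S F id], [F → . g], [F → .], [F → S . F id], [S → . F F], [S → .] }  — shift, 2 reduces
  I4: { [A → g .], [F → g .] }  — 2 reduces
  I5: { [A → id .] }  — reduce
  I6: { [F → . S F id], [F → . g], [F → .], [F → S F . id], [S → . F F], [S → .], [S → F . F] }  — shift, 2 reduces
  I7: { [F → . S F id], [F → . g], [F → .], [F → S . F id], [S → . F F], [S → .] }  — shift, 2 reduces
  I8: { [F → g .] }  — reduce
  I9: { [A → S id . id] }  — shift
  I10: { [A → S id id .] }  — reduce
  I11: { [F → . S F id], [F → . g], [F → .], [S → . F F], [S → .], [S → F . F], [S → F F .] }  — shift, 3 reduces
  I12: { [F → S F id .] }  — reduce

I0 contains reduce items [F → .], [S → .] and shift items [A → . g], [A → . id], [F → . g] — shift-reduce conflict.
I2 contains reduce items [F → .], [S → .] and shift item [F → . g] — shift-reduce conflict.
I3 contains reduce items [F → .], [S → .] and shift items [A → S . id id], [F → . g] — shift-reduce conflict.
I6 contains reduce items [F → .], [S → .] and shift items [F → S F . id], [F → . g] — shift-reduce conflict.
I7 contains reduce items [F → .], [S → .] and shift item [F → . g] — shift-reduce conflict.
I11 contains reduce items [F → .], [S → .], [S → F F .] and shift item [F → . g] — shift-reduce conflict.

Answer: Yes — I0: [F → .] vs [A → . g]; I2: [F → .] vs [F → . g]; I3: [F → .] vs [A → S . id id]; I6: [F → .] vs [F → S F . id]; I7: [F → .] vs [F → . g]; I11: [F → .] vs [F → . g]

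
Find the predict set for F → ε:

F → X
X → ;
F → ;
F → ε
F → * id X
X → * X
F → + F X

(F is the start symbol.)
{ $, '*', ';' }

PREDICT(F → ε) = (FIRST(RHS) \ {ε}) ∪ (FOLLOW(F) if ε ∈ FIRST(RHS), i.e. RHS ⇒* ε)
The right-hand side is ε (FIRST(ε) = { ε }), so the predict set is FOLLOW(F) = { $, '*', ';' }
PREDICT(F → ε) = { $, '*', ';' }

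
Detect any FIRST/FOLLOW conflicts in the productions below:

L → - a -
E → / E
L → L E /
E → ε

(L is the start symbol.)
A FIRST/FOLLOW conflict occurs when a non-terminal N has a nullable alternative N → β (β ⇒* ε) and another alternative N → α with FIRST(α) ∩ FOLLOW(N) ≠ ∅: on such a lookahead the parser cannot decide between expanding α and letting N vanish via β.

Nullable non-terminals: E.

E: nullable alternative(s) E → ε; FOLLOW(E) = { '/' }
  E → / E: FIRST \ {ε} = { '/' } — overlaps FOLLOW(E) on { '/' }: CONFLICT
  E → ε: FIRST \ {ε} = { } — this is the only nullable alternative, skip

L has no nullable alternative, so no FIRST/FOLLOW check is needed there.

So the grammar has 1 FIRST/FOLLOW conflict (marked CONFLICT above).

Answer: Yes. E → '/' E with FOLLOW(E) on { '/' }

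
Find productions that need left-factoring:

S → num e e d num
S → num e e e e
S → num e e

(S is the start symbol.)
Left-factoring is needed when two productions for the same non-terminal
share a common prefix on the right-hand side.

Productions for S:
  S → num e e d num
  S → num e e e e
  S → num e e

Found common prefix 'num e e' in productions for S

Answer: Yes, S has productions with common prefix 'num e e'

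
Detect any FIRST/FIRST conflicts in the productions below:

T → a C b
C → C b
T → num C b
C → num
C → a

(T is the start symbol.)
Yes. C → C b / C → num on { 'num' }; C → C b / C → a on { 'a' }

A FIRST/FIRST conflict occurs when two productions N → α and N → β for the same non-terminal have FIRST(α) ∩ FIRST(β) ≠ ∅ (with ε ∈ FIRST of a nullable right-hand side, so two nullable alternatives also conflict).

FIRST sets of the non-terminals at (or reachable through a nullable prefix from) the front of some alternative:
  FIRST(C) = { 'a', 'num' }

Productions for T:
  T → a C b: FIRST = { 'a' }
  T → num C b: FIRST = { 'num' }
Productions for C:
  C → C b: FIRST = { 'a', 'num' }
  C → num: FIRST = { 'num' }
  C → a: FIRST = { 'a' }

Conflict for C: C → C b and C → num
  Overlap: { 'num' }
Conflict for C: C → C b and C → a
  Overlap: { 'a' }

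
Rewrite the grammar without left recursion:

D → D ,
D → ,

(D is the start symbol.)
D → , D'
D' → , D'
D' → ε

D is directly left-recursive. The standard transformation for
  A → A α₁ | ... | A α_m | β₁ | ... | β_n
is
  A  → β₁ A' | ... | β_n A'
  A' → α₁ A' | ... | α_m A' | ε

D → , becomes D → , D'
D → D , becomes D' → , D'
Add D' → ε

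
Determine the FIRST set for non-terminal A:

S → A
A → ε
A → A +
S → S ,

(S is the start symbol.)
{ '+', ε }

To compute FIRST(A), examine every production with A on the left-hand side, reading each right-hand side left to right until a non-nullable symbol is reached.

From A → ε:
  - ε-production, so ε ∈ FIRST(A)
From A → A +:
  - A is the symbol being defined: contributes nothing new
    A is nullable, so continue to the next symbol
  - '+' is a terminal: add '+' and stop

Collecting: FIRST(A) = { '+', ε }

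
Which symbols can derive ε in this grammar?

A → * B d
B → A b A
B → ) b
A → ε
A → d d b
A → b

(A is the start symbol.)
A non-terminal is nullable if it can derive ε (the empty string): either it has an ε-production, or it has a production whose right-hand side consists entirely of nullable non-terminals.

ε-productions: A → ε
So A is immediately nullable.
No further non-terminal can be added: every production for the remaining non-terminals contains a terminal or a non-nullable non-terminal.
Nullable = { 'A' }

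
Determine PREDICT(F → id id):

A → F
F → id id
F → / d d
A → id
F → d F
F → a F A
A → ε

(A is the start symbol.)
PREDICT(F → id id) = (FIRST(RHS) \ {ε}) ∪ (FOLLOW(F) if ε ∈ FIRST(RHS), i.e. RHS ⇒* ε)
FIRST(id id) = { 'id' }
ε ∉ FIRST(id id), so FOLLOW(F) is not added.
PREDICT(F → id id) = { 'id' }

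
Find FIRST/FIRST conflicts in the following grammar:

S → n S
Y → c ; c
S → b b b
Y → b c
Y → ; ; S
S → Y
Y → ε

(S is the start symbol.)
A FIRST/FIRST conflict occurs when two productions N → α and N → β for the same non-terminal have FIRST(α) ∩ FIRST(β) ≠ ∅ (with ε ∈ FIRST of a nullable right-hand side, so two nullable alternatives also conflict).

FIRST sets of the non-terminals at (or reachable through a nullable prefix from) the front of some alternative:
  FIRST(Y) = { ';', 'b', 'c', ε }

Productions for S:
  S → n S: FIRST = { 'n' }
  S → b b b: FIRST = { 'b' }
  S → Y: FIRST = { ';', 'b', 'c', ε }
Productions for Y:
  Y → c ; c: FIRST = { 'c' }
  Y → b c: FIRST = { 'b' }
  Y → ; ; S: FIRST = { ';' }
  Y → ε: FIRST = { ε }

Conflict for S: S → b b b and S → Y
  Overlap: { 'b' }

Answer: Yes. S → b b b / S → Y on { 'b' }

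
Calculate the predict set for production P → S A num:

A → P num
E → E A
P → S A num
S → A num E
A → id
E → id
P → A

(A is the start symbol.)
PREDICT(P → S A num) = (FIRST(RHS) \ {ε}) ∪ (FOLLOW(P) if ε ∈ FIRST(RHS), i.e. RHS ⇒* ε)
FIRST(S) = { 'id' }
FIRST(S A num) = { 'id' }
ε ∉ FIRST(S A num), so FOLLOW(P) is not added.
PREDICT(P → S A num) = { 'id' }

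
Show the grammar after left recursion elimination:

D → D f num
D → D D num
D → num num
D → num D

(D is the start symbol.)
D → num num D'
D → num D D'
D' → f num D'
D' → D num D'
D' → ε

D is directly left-recursive. The standard transformation for
  A → A α₁ | ... | A α_m | β₁ | ... | β_n
is
  A  → β₁ A' | ... | β_n A'
  A' → α₁ A' | ... | α_m A' | ε

D → num num becomes D → num num D'
D → num D becomes D → num D D'
D → D f num becomes D' → f num D'
D → D D num becomes D' → D num D'
Add D' → ε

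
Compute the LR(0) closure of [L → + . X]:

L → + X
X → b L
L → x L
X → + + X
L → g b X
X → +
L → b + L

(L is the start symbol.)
{ [L → + . X], [X → . + + X], [X → . +], [X → . b L] }

To compute CLOSURE, for each item [A → α.Bβ] where B is a non-terminal, add [B → .γ] for all productions B → γ; repeat for the newly added items until nothing changes.

Start with: [L → + . X]
  [L → + . X] has the dot before X: add [X → . b L], [X → . + + X], [X → . +]
No further items can be added.

CLOSURE = { [L → + . X], [X → . + + X], [X → . +], [X → . b L] }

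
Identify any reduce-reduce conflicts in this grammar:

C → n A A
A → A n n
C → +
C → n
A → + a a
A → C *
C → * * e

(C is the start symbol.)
Augment with C' → C and build the canonical LR(0) collection (I0 = CLOSURE({[C' → . C]}), then GOTO on every symbol after a dot until no new states appear). It has 18 states:
  I0: { [C → . * * e], [C → . +], [C → . n A A], [C → . n], [C' → . C] }  — shift
  I1: { [C → * . * e] }  — shift
  I2: { [C → + .] }  — reduce
  I3: { [C' → C .] }  — accept
  I4: { [A → . + a a], [A → . A n n], [A → . C *], [C → . * * e], [C → . +], [C → . n A A], [C → . n], [C → n . A A], [C → n .] }  — shift, reduce
  I5: { [A → + . a a], [C → + .] }  — shift, reduce
  I6: { [A → . + a a], [A → . A n n], [A → . C *], [A → A . n n], [C → . * * e], [C → . +], [C → . n A A], [C → . n], [C → n A . A] }  — shift
  I7: { [A → C . *] }  — shift
  I8: { [A → C * .] }  — reduce
  I9: { [A → A . n n], [C → n A A .] }  — shift, reduce
  I10: { [A → . + a a], [A → . A n n], [A → . C *], [A → A n . n], [C → . * * e], [C → . +], [C → . n A A], [C → . n], [C → n . A A], [C → n .] }  — shift, reduce
  I11: { [A → . + a a], [A → . A n n], [A → . C *], [A → A n n .], [C → . * * e], [C → . +], [C → . n A A], [C → . n], [C → n . A A], [C → n .] }  — shift, 2 reduces
  I12: { [A → A n . n] }  — shift
  I13: { [A → A n n .] }  — reduce
  I14: { [A → + a . a] }  — shift
  I15: { [A → + a a .] }  — reduce
  I16: { [C → * * . e] }  — shift
  I17: { [C → * * e .] }  — reduce

I11 contains complete items [A → A n n .], [C → n .] — reduce-reduce conflict.

Answer: Yes — I11: [A → A n n .] vs [C → n .]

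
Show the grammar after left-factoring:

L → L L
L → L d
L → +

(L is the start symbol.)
Left-factoring transforms A → αβ₁ | αβ₂ into A → αA' and A' → β₁ | β₂
(α is the longest common prefix among the alternatives). Repeat until
no nonterminal has two alternatives with a common prefix.

Round 1: L has alternatives sharing prefix 'L'. Introduce L': L → L L'
  Add: L' → L
  Add: L' → d

No remaining common prefixes — done.

Resulting grammar:
L → L L'
L' → L
L' → d
L → +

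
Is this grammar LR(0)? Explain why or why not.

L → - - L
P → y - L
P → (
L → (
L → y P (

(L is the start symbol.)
A grammar is LR(0) if no state in the canonical LR(0) collection has:
  - both a shift item (dot before a terminal) and a complete item (shift-reduce conflict), or
  - two or more complete items (reduce-reduce conflict; the accept item [L' → L .] counts as a complete item here).

Augment with L' → L and build the canonical LR(0) collection (I0 = CLOSURE({[L' → . L]}), then GOTO on every symbol after a dot until no new states appear). It has 13 states:
  I0: { [L → . (], [L → . - - L], [L → . y P (], [L' → . L] }  — shift
  I1: { [L → ( .] }  — reduce
  I2: { [L → - . - L] }  — shift
  I3: { [L' → L .] }  — accept
  I4: { [L → y . P (], [P → . (], [P → . y - L] }  — shift
  I5: { [P → ( .] }  — reduce
  I6: { [L → y P . (] }  — shift
  I7: { [P → y . - L] }  — shift
  I8: { [L → . (], [L → . - - L], [L → . y P (], [P → y - . L] }  — shift
  I9: { [P → y - L .] }  — reduce
  I10: { [L → y P ( .] }  — reduce
  I11: { [L → - - . L], [L → . (], [L → . - - L], [L → . y P (] }  — shift
  I12: { [L → - - L .] }  — reduce

Every state is either a pure shift/goto state or contains exactly one complete item and nothing to shift — no conflicts. The grammar is LR(0).

Answer: Yes, the grammar is LR(0)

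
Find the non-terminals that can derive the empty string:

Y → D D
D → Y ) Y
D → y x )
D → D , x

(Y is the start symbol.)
None

A non-terminal is nullable if it can derive ε (the empty string): either it has an ε-production, or it has a production whose right-hand side consists entirely of nullable non-terminals.

There are no ε-productions, so no non-terminal can derive ε.
No non-terminals are nullable.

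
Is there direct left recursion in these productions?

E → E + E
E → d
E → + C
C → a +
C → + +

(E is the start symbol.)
E → E + E: LEFT RECURSIVE (starts with E)
E → d: starts with d
E → + C: starts with '+'
C → a +: starts with a
C → + +: starts with '+'

The grammar has direct left recursion on: E.

Answer: Yes, E is left-recursive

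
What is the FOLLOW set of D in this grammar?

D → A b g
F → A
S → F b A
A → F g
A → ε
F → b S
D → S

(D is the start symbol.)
{ $ }

To compute FOLLOW(D), find every occurrence of D on a right-hand side N → α D β: add FIRST(β) \ {ε}, and if β is empty or nullable also add FOLLOW(N). Iterate to a fixed point.

D is the start symbol, so $ ∈ FOLLOW(D).
D does not occur on any right-hand side.

Taking the union: FOLLOW(D) = { $ }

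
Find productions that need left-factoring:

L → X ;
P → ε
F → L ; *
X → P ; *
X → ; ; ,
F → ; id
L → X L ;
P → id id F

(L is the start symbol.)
Left-factoring is needed when two productions for the same non-terminal
share a common prefix on the right-hand side.

Productions for L:
  L → X ;
  L → X L ;
Productions for P:
  P → ε
  P → id id F
Productions for F:
  F → L ; *
  F → ; id
Productions for X:
  X → P ; *
  X → ; ; ,

Found common prefix 'X' in productions for L

Answer: Yes, L has productions with common prefix 'X'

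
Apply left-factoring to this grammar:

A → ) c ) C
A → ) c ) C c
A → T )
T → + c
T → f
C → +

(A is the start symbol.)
Left-factoring transforms A → αβ₁ | αβ₂ into A → αA' and A' → β₁ | β₂
(α is the longest common prefix among the alternatives). Repeat until
no nonterminal has two alternatives with a common prefix.

Round 1: A has alternatives sharing prefix ') c ) C'. Introduce A': A → ) c ) C A'
  Add: A' → ε
  Add: A' → c

No remaining common prefixes — done.

Resulting grammar:
A → ) c ) C A'
A' → ε
A' → c
A → T )
T → + c
T → f
C → +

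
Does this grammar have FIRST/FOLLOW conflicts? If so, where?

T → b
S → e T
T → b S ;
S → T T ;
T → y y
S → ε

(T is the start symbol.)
No FIRST/FOLLOW conflicts.

A FIRST/FOLLOW conflict occurs when a non-terminal N has a nullable alternative N → β (β ⇒* ε) and another alternative N → α with FIRST(α) ∩ FOLLOW(N) ≠ ∅: on such a lookahead the parser cannot decide between expanding α and letting N vanish via β.

Nullable non-terminals: S.
FIRST sets used below: FIRST(T) = { 'b', 'y' }

S: nullable alternative(s) S → ε; FOLLOW(S) = { ';' }
  S → e T: FIRST \ {ε} = { 'e' } — disjoint from FOLLOW(S)
  S → T T ;: FIRST \ {ε} = { 'b', 'y' } — disjoint from FOLLOW(S)
  S → ε: FIRST \ {ε} = { } — this is the only nullable alternative, skip

T has no nullable alternative, so no FIRST/FOLLOW check is needed there.

No FIRST/FOLLOW conflicts found.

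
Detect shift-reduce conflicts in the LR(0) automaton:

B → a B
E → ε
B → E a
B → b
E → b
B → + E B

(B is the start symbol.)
Augment with B' → B and build the canonical LR(0) collection (I0 = CLOSURE({[B' → . B]}), then GOTO on every symbol after a dot until no new states appear). It has 11 states:
  I0: { [B → . + E B], [B → . E a], [B → . a B], [B → . b], [B' → . B], [E → . b], [E → .] }  — shift, reduce
  I1: { [B → + . E B], [E → . b], [E → .] }  — shift, reduce
  I2: { [B' → B .] }  — accept
  I3: { [B → E . a] }  — shift
  I4: { [B → . + E B], [B → . E a], [B → . a B], [B → . b], [B → a . B], [E → . b], [E → .] }  — shift, reduce
  I5: { [B → b .], [E → b .] }  — 2 reduces
  I6: { [B → a B .] }  — reduce
  I7: { [B → E a .] }  — reduce
  I8: { [B → + E . B], [B → . + E B], [B → . E a], [B → . a B], [B → . b], [E → . b], [E → .] }  — shift, reduce
  I9: { [E → b .] }  — reduce
  I10: { [B → + E B .] }  — reduce

I0 contains reduce item [E → .] and shift items [B → . + E B], [B → . a B], [B → . b], [E → . b] — shift-reduce conflict.
I1 contains reduce item [E → .] and shift item [E → . b] — shift-reduce conflict.
I4 contains reduce item [E → .] and shift items [B → . + E B], [B → . a B], [B → . b], [E → . b] — shift-reduce conflict.
I8 contains reduce item [E → .] and shift items [B → . + E B], [B → . a B], [B → . b], [E → . b] — shift-reduce conflict.

Answer: Yes — I0: [E → .] vs [B → . + E B]; I1: [E → .] vs [E → . b]; I4: [E → .] vs [B → . + E B]; I8: [E → .] vs [B → . + E B]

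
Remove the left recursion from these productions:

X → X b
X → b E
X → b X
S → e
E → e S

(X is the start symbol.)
X is directly left-recursive. The standard transformation for
  A → A α₁ | ... | A α_m | β₁ | ... | β_n
is
  A  → β₁ A' | ... | β_n A'
  A' → α₁ A' | ... | α_m A' | ε

X → b E becomes X → b E X'
X → b X becomes X → b X X'
X → X b becomes X' → b X'
Add X' → ε

Productions for other non-terminals are unchanged:
  S → e
  E → e S

Resulting grammar:
X → b E X'
X → b X X'
X' → b X'
X' → ε
S → e
E → e S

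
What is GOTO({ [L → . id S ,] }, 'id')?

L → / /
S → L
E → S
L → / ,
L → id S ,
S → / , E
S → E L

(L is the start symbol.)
{ [E → . S], [L → . / ,], [L → . / /], [L → . id S ,], [L → id . S ,], [S → . / , E], [S → . E L], [S → . L] }

GOTO(I, 'id') = CLOSURE({ [A → αX.β] : [A → α.Xβ] ∈ I, X = 'id' })

Items with dot before 'id', with the dot advanced:
  [L → . id S ,] → [L → id . S ,]
Closure of the advanced items:
  [L → id . S ,] has the dot before S: add [S → . L], [S → . / , E], [S → . E L]
  [S → . L] has the dot before L: add [L → . / /], [L → . / ,], [L → . id S ,]
  [S → . E L] has the dot before E: add [E → . S]

GOTO = { [E → . S], [L → . / ,], [L → . / /], [L → . id S ,], [L → id . S ,], [S → . / , E], [S → . E L], [S → . L] }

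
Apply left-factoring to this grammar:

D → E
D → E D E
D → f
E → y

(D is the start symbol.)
D → E D'
D' → ε
D' → D E
D → f
E → y

Left-factoring transforms A → αβ₁ | αβ₂ into A → αA' and A' → β₁ | β₂
(α is the longest common prefix among the alternatives). Repeat until
no nonterminal has two alternatives with a common prefix.

Round 1: D has alternatives sharing prefix 'E'. Introduce D': D → E D'
  Add: D' → ε
  Add: D' → D E

No remaining common prefixes — done.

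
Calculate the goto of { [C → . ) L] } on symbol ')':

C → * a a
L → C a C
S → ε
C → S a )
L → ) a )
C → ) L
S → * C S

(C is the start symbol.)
{ [C → ) . L], [C → . ) L], [C → . * a a], [C → . S a )], [L → . ) a )], [L → . C a C], [S → . * C S], [S → .] }

GOTO(I, ')') = CLOSURE({ [A → αX.β] : [A → α.Xβ] ∈ I, X = ')' })

Items with dot before ')', with the dot advanced:
  [C → . ) L] → [C → ) . L]
Closure of the advanced items:
  [C → ) . L] has the dot before L: add [L → . C a C], [L → . ) a )]
  [L → . C a C] has the dot before C: add [C → . * a a], [C → . S a )], [C → . ) L]
  [C → . S a )] has the dot before S: add [S → .], [S → . * C S]

GOTO = { [C → ) . L], [C → . ) L], [C → . * a a], [C → . S a )], [L → . ) a )], [L → . C a C], [S → . * C S], [S → .] }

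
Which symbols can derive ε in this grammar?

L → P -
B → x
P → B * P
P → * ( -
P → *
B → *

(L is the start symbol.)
None

There are no ε-productions, so no non-terminal can derive ε.
No non-terminals are nullable.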